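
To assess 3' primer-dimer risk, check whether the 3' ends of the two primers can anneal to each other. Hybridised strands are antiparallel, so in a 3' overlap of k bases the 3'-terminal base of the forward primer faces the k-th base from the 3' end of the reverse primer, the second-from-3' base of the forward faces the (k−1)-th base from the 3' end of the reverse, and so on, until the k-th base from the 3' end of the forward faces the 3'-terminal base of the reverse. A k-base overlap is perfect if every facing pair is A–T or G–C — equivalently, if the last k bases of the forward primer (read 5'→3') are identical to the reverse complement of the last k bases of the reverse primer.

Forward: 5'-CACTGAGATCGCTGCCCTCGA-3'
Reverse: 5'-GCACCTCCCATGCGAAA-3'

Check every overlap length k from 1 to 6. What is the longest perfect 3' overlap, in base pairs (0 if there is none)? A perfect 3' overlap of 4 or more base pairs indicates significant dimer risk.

Longest perfect overlap: 0 complementary base pairs; below the dimer-risk threshold (threshold 4).

Last 6 bases (5'→3') — forward …CCTCGA, reverse …GCGAAA.
Reverse complement of the reverse primer's last 6 bases: TTTCGC; its first k bases are the reverse complement of the reverse primer's last k bases, so a perfect k-base overlap needs the forward primer's last k bases to equal them.
Comparing (forward last k vs required): k=1: A vs T ✗; k=2: GA vs TT ✗; k=3: CGA vs TTT ✗; k=4: TCGA vs TTTC ✗; k=5: CTCGA vs TTTCG ✗; k=6: CCTCGA vs TTTCGC ✗.
No overlap length from 1 to 6 is perfect, so the longest perfect 3' overlap is 0.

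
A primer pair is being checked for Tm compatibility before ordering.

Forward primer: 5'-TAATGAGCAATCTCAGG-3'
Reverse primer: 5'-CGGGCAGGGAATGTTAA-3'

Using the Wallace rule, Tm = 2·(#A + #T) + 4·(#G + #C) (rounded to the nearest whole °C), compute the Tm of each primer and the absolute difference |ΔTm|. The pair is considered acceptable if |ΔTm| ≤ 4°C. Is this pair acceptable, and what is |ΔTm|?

|ΔTm| = 4°C; the pair is acceptable.

Forward: A=6 T=4 G=4 C=3 → Tm = 2·10 + 4·7 = 48°C.
Reverse: A=5 T=3 G=7 C=2 → Tm = 2·8 + 4·9 = 52°C.
|ΔTm| = |48 − 52| = 4°C, ≤ 4°C.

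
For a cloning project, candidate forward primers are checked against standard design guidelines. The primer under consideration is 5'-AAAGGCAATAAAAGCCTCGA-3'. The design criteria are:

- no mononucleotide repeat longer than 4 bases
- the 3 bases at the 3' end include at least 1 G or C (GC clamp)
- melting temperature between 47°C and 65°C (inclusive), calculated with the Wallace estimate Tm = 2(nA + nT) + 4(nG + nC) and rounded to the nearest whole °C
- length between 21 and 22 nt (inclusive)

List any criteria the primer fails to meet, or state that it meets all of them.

Fails: length.

Base counts: A=10, T=2, G=4, C=4 (length 20).
homopolymer run: longest run = 4 ✓
GC clamp: 3' end CGA has 2 G/C ✓
Tm: Tm = 2·12 + 4·8 = 56°C ✓
length: length 20, outside 21–22 ✗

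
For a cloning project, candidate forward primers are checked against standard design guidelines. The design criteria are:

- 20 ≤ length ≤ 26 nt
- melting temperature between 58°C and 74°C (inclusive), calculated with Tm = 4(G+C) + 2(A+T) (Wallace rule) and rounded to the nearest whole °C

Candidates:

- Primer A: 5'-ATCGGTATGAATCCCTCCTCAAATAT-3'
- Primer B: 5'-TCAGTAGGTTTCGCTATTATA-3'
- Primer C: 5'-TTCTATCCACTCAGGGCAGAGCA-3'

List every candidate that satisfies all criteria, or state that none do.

Primer A (26 nt, A=8 T=8 G=3 C=7): length 26 ✓; Tm = 2·16 + 4·10 = 72°C ✓ — passes.
Primer B (21 nt, A=5 T=9 G=4 C=3): length 21 ✓; Tm = 2·14 + 4·7 = 56°C, outside 58–74°C ✗ — fails.
Primer C (23 nt, A=6 T=5 G=5 C=7): length 23 ✓; Tm = 2·11 + 4·12 = 70°C ✓ — passes.

Primer A and Primer C.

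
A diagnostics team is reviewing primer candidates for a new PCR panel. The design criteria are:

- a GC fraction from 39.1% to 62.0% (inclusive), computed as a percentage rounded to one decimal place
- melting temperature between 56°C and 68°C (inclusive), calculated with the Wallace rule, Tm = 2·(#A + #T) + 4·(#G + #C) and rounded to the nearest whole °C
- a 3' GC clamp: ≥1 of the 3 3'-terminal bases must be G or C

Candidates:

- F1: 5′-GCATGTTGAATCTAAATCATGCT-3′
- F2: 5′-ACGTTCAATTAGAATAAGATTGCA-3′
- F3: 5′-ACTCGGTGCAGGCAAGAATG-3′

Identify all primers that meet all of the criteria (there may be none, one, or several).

F3 only.

F1 (23 nt, A=7 T=8 G=4 C=4): GC 8/23 = 34.8%, outside 39.1–62.0% ✗; Tm = 2·15 + 4·8 = 62°C ✓; 3' end GCT has 2 G/C ✓ — fails.
F2 (24 nt, A=10 T=7 G=4 C=3): GC 7/24 = 29.2%, outside 39.1–62.0% ✗; Tm = 2·17 + 4·7 = 62°C ✓; 3' end GCA has 2 G/C ✓ — fails.
F3 (20 nt, A=6 T=3 G=7 C=4): GC 11/20 = 55.0% ✓; Tm = 2·9 + 4·11 = 62°C ✓; 3' end ATG has 1 G/C ✓ — passes.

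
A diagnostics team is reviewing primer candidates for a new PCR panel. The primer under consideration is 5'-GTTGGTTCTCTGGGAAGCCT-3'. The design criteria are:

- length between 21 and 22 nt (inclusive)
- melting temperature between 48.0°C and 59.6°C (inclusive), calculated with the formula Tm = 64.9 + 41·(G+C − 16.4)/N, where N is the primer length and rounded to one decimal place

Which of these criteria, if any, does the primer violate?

Base counts: A=2, T=7, G=7, C=4 (length 20).
length: length 20, outside 21–22 ✗
Tm: Tm = 64.9 + 41·(11 − 16.4)/20 = 53.8°C ✓

Fails: length.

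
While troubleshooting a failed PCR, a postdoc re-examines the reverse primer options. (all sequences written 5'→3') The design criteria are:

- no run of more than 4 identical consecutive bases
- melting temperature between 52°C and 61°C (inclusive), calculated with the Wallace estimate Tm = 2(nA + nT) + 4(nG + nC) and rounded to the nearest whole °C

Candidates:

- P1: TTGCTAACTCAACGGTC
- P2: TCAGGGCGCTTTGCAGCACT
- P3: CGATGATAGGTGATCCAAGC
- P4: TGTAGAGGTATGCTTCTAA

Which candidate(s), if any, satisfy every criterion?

P1 (17 nt, A=4 T=5 G=3 C=5): longest run = 2 ✓; Tm = 2·9 + 4·8 = 50°C, outside 52–61°C ✗ — fails.
P2 (20 nt, A=3 T=5 G=6 C=6): longest run = 3 ✓; Tm = 2·8 + 4·12 = 64°C, outside 52–61°C ✗ — fails.
P3 (20 nt, A=6 T=4 G=6 C=4): longest run = 2 ✓; Tm = 2·10 + 4·10 = 60°C ✓ — passes.
P4 (19 nt, A=5 T=7 G=5 C=2): longest run = 2 ✓; Tm = 2·12 + 4·7 = 52°C ✓ — passes.

P3 and P4.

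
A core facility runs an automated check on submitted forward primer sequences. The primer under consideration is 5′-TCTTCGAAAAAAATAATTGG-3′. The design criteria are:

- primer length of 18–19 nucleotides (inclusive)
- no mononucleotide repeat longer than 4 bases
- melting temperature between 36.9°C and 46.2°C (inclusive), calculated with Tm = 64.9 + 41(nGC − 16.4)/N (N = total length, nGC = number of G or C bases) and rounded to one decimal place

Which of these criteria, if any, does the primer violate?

Base counts: A=9, T=6, G=3, C=2 (length 20).
length: length 20, outside 18–19 ✗
homopolymer run: longest run = 7, exceeds 4 ✗
Tm: Tm = 64.9 + 41·(5 − 16.4)/20 = 41.5°C ✓

Fails: length, homopolymer run.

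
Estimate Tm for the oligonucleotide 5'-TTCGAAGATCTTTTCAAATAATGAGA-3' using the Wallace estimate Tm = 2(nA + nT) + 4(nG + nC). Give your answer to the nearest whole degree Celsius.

66°C

Base counts: A=10, T=9, G=4, C=3 (length 26).
Tm = 2·(10+9) + 4·(4+3) = 2·19 + 4·7 = 38 + 28 = 66°C.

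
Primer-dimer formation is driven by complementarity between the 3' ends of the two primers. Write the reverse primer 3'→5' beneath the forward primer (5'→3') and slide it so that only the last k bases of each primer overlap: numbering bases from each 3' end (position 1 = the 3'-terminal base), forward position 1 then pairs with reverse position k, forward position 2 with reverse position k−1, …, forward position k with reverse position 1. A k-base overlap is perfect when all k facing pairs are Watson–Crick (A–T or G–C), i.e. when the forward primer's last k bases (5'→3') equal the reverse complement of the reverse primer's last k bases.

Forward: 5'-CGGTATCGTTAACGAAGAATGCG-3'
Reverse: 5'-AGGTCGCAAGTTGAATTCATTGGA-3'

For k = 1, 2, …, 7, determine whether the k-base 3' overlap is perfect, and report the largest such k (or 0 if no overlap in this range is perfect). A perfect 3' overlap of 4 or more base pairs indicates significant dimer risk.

Last 7 bases (5'→3') — forward …GAATGCG, reverse …CATTGGA.
Reverse complement of the reverse primer's last 7 bases: TCCAATG; its first k bases are the reverse complement of the reverse primer's last k bases, so a perfect k-base overlap needs the forward primer's last k bases to equal them.
Comparing (forward last k vs required): k=1: G vs T ✗; k=2: CG vs TC ✗; k=3: GCG vs TCC ✗; k=4: TGCG vs TCCA ✗; k=5: ATGCG vs TCCAA ✗; k=6: AATGCG vs TCCAAT ✗; k=7: GAATGCG vs TCCAATG ✗.
No overlap length from 1 to 7 is perfect, so the longest perfect 3' overlap is 0.

Longest perfect overlap: 0 complementary base pairs; below the dimer-risk threshold (threshold 4).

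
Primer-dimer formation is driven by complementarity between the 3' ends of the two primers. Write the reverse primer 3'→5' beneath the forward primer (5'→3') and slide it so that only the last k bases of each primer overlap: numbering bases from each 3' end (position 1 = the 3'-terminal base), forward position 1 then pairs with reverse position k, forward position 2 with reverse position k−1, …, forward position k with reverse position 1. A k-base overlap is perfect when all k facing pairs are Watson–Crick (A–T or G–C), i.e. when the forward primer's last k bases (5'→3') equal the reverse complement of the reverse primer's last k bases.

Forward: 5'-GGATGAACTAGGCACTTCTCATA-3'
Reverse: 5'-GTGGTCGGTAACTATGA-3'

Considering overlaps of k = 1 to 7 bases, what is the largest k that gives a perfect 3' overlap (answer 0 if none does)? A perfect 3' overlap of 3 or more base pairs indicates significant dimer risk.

Last 7 bases (5'→3') — forward …TCTCATA, reverse …ACTATGA.
Reverse complement of the reverse primer's last 7 bases: TCATAGT; its first k bases are the reverse complement of the reverse primer's last k bases, so a perfect k-base overlap needs the forward primer's last k bases to equal them.
Comparing (forward last k vs required): k=1: A vs T ✗; k=2: TA vs TC ✗; k=3: ATA vs TCA ✗; k=4: CATA vs TCAT ✗; k=5: TCATA vs TCATA ✓; k=6: CTCATA vs TCATAG ✗; k=7: TCTCATA vs TCATAGT ✗.
Only k = 5 is perfect, so the longest perfect 3' overlap is 5.

Longest perfect overlap: 5 complementary base pairs; significant dimer risk (threshold 3).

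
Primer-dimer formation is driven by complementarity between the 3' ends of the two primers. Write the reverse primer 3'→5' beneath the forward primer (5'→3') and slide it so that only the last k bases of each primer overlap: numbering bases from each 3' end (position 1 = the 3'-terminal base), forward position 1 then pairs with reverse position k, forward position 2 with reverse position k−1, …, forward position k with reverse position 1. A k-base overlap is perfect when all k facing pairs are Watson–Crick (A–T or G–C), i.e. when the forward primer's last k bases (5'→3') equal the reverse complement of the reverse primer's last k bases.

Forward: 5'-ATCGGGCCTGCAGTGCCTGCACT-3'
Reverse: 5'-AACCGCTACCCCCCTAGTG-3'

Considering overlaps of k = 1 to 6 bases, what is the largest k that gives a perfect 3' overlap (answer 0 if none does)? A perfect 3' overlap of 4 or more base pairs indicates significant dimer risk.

Last 6 bases (5'→3') — forward …TGCACT, reverse …CTAGTG.
Reverse complement of the reverse primer's last 6 bases: CACTAG; its first k bases are the reverse complement of the reverse primer's last k bases, so a perfect k-base overlap needs the forward primer's last k bases to equal them.
Comparing (forward last k vs required): k=1: T vs C ✗; k=2: CT vs CA ✗; k=3: ACT vs CAC ✗; k=4: CACT vs CACT ✓; k=5: GCACT vs CACTA ✗; k=6: TGCACT vs CACTAG ✗.
Only k = 4 is perfect, so the longest perfect 3' overlap is 4.

Longest perfect overlap: 4 complementary base pairs; significant dimer risk (threshold 4).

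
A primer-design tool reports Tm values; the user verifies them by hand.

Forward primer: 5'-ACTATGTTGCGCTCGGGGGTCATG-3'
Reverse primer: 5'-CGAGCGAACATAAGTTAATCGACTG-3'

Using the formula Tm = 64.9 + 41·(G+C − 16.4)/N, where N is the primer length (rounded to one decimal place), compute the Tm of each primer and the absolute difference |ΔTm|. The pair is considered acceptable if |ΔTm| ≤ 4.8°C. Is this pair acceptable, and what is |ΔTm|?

|ΔTm| = 4.8°C; the pair is acceptable.

Forward: G+C = 14, N = 24 → Tm = 64.9 + 41·(14 − 16.4)/24 = 60.8°C.
Reverse: G+C = 11, N = 25 → Tm = 64.9 + 41·(11 − 16.4)/25 = 56.0°C.
|ΔTm| = |60.8 − 56.0| = 4.8°C, ≤ 4.8°C.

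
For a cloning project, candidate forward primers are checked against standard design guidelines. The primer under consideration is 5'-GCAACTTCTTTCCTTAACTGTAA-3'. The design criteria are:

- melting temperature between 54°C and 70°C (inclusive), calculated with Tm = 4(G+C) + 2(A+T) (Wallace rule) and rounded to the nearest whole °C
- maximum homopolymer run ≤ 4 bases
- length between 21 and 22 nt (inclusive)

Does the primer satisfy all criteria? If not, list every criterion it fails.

Base counts: A=6, T=9, G=2, C=6 (length 23).
Tm: Tm = 2·15 + 4·8 = 62°C ✓
homopolymer run: longest run = 3 ✓
length: length 23, outside 21–22 ✗

Fails: length.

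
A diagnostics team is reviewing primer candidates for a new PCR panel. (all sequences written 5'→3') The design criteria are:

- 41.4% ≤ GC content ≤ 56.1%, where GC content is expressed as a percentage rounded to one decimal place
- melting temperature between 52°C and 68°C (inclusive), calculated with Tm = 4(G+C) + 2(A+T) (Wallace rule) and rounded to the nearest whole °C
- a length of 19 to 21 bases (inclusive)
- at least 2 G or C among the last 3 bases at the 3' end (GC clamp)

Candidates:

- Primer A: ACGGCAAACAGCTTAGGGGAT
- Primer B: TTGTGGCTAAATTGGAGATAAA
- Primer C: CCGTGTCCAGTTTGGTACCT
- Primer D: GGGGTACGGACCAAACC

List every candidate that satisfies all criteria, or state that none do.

Primer C only.

Primer A (21 nt, A=7 T=3 G=7 C=4): GC 11/21 = 52.4% ✓; Tm = 2·10 + 4·11 = 64°C ✓; length 21 ✓; 3' end GAT has 1 G/C, need ≥2 ✗ — fails.
Primer B (22 nt, A=8 T=7 G=6 C=1): GC 7/22 = 31.8%, outside 41.4–56.1% ✗; Tm = 2·15 + 4·7 = 58°C ✓; length 22, outside 19–21 ✗; 3' end AAA has 0 G/C, need ≥2 ✗ — fails.
Primer C (20 nt, A=2 T=7 G=5 C=6): GC 11/20 = 55.0% ✓; Tm = 2·9 + 4·11 = 62°C ✓; length 20 ✓; 3' end CCT has 2 G/C ✓ — passes.
Primer D (17 nt, A=5 T=1 G=6 C=5): GC 11/17 = 64.7%, outside 41.4–56.1% ✗; Tm = 2·6 + 4·11 = 56°C ✓; length 17, outside 19–21 ✗; 3' end ACC has 2 G/C ✓ — fails.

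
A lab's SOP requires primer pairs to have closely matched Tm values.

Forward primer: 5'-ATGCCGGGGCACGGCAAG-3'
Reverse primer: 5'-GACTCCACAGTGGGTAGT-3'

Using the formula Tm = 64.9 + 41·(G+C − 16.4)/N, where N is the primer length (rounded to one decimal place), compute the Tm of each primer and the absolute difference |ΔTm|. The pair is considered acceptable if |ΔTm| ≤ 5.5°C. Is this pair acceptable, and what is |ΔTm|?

|ΔTm| = 6.9°C; the pair is not acceptable.

Forward: G+C = 13, N = 18 → Tm = 64.9 + 41·(13 − 16.4)/18 = 57.2°C.
Reverse: G+C = 10, N = 18 → Tm = 64.9 + 41·(10 − 16.4)/18 = 50.3°C.
|ΔTm| = |57.2 − 50.3| = 6.9°C, > 5.5°C.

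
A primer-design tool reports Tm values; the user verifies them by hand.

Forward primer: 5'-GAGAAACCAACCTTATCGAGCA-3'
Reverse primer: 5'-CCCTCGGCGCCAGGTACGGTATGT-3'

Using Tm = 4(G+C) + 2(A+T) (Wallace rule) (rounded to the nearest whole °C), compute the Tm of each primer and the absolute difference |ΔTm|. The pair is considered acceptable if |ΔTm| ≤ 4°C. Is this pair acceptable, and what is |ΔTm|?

|ΔTm| = 16°C; the pair is not acceptable.

Forward: A=9 T=3 G=4 C=6 → Tm = 2·12 + 4·10 = 64°C.
Reverse: A=3 T=5 G=8 C=8 → Tm = 2·8 + 4·16 = 80°C.
|ΔTm| = |64 − 80| = 16°C, > 4°C.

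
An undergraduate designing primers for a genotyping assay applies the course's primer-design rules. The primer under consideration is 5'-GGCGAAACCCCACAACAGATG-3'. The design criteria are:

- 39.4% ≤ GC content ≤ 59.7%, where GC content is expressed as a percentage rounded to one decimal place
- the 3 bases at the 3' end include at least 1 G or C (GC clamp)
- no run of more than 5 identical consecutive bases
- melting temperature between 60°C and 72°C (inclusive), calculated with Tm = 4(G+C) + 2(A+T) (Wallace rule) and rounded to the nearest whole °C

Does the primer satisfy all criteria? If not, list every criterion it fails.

Meets all criteria.

Base counts: A=8, T=1, G=5, C=7 (length 21).
GC content: GC 12/21 = 57.1% ✓
GC clamp: 3' end ATG has 1 G/C ✓
homopolymer run: longest run = 4 ✓
Tm: Tm = 2·9 + 4·12 = 66°C ✓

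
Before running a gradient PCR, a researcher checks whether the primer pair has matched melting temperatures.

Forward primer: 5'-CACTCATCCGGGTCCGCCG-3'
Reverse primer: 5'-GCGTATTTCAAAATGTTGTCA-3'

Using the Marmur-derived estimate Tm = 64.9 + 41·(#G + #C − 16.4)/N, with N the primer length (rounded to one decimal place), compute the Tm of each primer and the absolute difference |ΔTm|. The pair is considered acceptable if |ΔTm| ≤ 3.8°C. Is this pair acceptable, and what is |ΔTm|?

Forward: G+C = 14, N = 19 → Tm = 64.9 + 41·(14 − 16.4)/19 = 59.7°C.
Reverse: G+C = 7, N = 21 → Tm = 64.9 + 41·(7 − 16.4)/21 = 46.5°C.
|ΔTm| = |59.7 − 46.5| = 13.2°C, > 3.8°C.

|ΔTm| = 13.2°C; the pair is not acceptable.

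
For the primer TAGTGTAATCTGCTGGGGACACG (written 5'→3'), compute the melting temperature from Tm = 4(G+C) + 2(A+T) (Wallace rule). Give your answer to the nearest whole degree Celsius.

70°C

Base counts: A=5, T=6, G=8, C=4 (length 23).
Tm = 2·(5+6) + 4·(8+4) = 2·11 + 4·12 = 22 + 48 = 70°C.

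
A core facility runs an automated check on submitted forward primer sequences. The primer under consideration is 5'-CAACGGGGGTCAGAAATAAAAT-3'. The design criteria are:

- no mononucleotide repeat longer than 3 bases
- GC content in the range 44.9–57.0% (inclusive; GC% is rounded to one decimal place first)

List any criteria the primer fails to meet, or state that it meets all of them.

Base counts: A=10, T=3, G=6, C=3 (length 22).
homopolymer run: longest run = 5, exceeds 3 ✗
GC content: GC 9/22 = 40.9%, outside 44.9–57.0% ✗

Fails: homopolymer run, GC content.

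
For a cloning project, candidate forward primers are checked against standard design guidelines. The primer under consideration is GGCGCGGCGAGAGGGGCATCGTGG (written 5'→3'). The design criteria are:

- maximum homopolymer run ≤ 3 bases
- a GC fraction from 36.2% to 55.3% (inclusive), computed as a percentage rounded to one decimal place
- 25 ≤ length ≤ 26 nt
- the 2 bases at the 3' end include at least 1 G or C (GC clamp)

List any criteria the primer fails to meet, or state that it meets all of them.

Base counts: A=3, T=2, G=14, C=5 (length 24).
homopolymer run: longest run = 4, exceeds 3 ✗
GC content: GC 19/24 = 79.2%, outside 36.2–55.3% ✗
length: length 24, outside 25–26 ✗
GC clamp: 3' end GG has 2 G/C ✓

Fails: homopolymer run, GC content, length.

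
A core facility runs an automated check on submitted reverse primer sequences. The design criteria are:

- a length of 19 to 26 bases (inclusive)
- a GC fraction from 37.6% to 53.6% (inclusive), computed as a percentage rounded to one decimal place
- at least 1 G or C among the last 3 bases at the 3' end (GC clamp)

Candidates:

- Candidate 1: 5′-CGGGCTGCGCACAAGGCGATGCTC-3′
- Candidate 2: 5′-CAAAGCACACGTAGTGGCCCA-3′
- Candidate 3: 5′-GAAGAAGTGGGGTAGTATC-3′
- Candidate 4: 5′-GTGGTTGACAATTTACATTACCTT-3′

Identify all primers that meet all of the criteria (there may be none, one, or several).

Candidate 1 (24 nt, A=4 T=3 G=9 C=8): length 24 ✓; GC 17/24 = 70.8%, outside 37.6–53.6% ✗; 3' end CTC has 2 G/C ✓ — fails.
Candidate 2 (21 nt, A=7 T=2 G=5 C=7): length 21 ✓; GC 12/21 = 57.1%, outside 37.6–53.6% ✗; 3' end CCA has 2 G/C ✓ — fails.
Candidate 3 (19 nt, A=6 T=4 G=8 C=1): length 19 ✓; GC 9/19 = 47.4% ✓; 3' end ATC has 1 G/C ✓ — passes.
Candidate 4 (24 nt, A=6 T=10 G=4 C=4): length 24 ✓; GC 8/24 = 33.3%, outside 37.6–53.6% ✗; 3' end CTT has 1 G/C ✓ — fails.

Candidate 3 only.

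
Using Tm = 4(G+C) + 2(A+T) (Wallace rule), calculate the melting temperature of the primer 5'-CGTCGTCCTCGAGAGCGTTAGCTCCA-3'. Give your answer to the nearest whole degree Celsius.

Base counts: A=4, T=6, G=7, C=9 (length 26).
Tm = 2·(4+6) + 4·(7+9) = 2·10 + 4·16 = 20 + 64 = 84°C.

84°C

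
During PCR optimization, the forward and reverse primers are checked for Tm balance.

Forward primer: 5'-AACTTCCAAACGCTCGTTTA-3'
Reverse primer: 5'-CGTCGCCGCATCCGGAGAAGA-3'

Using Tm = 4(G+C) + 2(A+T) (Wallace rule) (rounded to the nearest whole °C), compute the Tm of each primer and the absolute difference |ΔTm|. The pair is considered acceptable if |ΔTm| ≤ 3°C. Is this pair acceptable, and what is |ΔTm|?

|ΔTm| = 14°C; the pair is not acceptable.

Forward: A=6 T=6 G=2 C=6 → Tm = 2·12 + 4·8 = 56°C.
Reverse: A=5 T=2 G=7 C=7 → Tm = 2·7 + 4·14 = 70°C.
|ΔTm| = |56 − 70| = 14°C, > 3°C.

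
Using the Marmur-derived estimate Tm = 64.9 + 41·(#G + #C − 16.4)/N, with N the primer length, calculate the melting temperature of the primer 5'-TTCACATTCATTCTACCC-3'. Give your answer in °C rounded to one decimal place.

43.5°C

Base counts: A=4, T=7, G=0, C=7; G+C = 7, N = 18.
Tm = 64.9 + 41·(7 − 16.4)/18 = 64.9 + -385.40/18 = 43.5°C.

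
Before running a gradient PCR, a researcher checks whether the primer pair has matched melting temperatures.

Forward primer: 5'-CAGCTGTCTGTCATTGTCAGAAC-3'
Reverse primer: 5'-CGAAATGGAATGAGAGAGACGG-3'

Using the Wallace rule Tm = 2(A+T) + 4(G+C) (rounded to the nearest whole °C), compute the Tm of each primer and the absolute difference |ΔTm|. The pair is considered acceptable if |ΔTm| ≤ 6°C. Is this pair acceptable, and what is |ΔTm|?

|ΔTm| = 2°C; the pair is acceptable.

Forward: A=5 T=7 G=5 C=6 → Tm = 2·12 + 4·11 = 68°C.
Reverse: A=9 T=2 G=9 C=2 → Tm = 2·11 + 4·11 = 66°C.
|ΔTm| = |68 − 66| = 2°C, ≤ 6°C.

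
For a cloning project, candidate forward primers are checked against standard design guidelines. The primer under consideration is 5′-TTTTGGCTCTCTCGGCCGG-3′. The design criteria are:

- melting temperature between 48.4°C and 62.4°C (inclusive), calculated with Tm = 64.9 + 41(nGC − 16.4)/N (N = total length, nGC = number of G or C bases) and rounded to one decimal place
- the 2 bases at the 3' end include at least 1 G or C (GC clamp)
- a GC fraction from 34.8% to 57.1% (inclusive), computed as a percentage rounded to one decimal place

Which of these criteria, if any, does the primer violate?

Fails: GC content.

Base counts: A=0, T=7, G=6, C=6 (length 19).
Tm: Tm = 64.9 + 41·(12 − 16.4)/19 = 55.4°C ✓
GC clamp: 3' end GG has 2 G/C ✓
GC content: GC 12/19 = 63.2%, outside 34.8–57.1% ✗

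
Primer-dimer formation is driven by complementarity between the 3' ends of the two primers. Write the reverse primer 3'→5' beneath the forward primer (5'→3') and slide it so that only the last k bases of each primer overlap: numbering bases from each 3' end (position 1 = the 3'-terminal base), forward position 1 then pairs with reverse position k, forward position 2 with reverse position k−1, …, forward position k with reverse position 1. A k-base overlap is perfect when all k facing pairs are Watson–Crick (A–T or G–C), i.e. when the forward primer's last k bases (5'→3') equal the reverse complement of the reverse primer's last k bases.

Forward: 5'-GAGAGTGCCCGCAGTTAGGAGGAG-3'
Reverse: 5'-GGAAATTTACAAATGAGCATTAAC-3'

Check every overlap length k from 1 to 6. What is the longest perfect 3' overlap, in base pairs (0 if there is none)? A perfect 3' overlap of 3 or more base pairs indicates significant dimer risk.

Last 6 bases (5'→3') — forward …GAGGAG, reverse …ATTAAC.
Reverse complement of the reverse primer's last 6 bases: GTTAAT; its first k bases are the reverse complement of the reverse primer's last k bases, so a perfect k-base overlap needs the forward primer's last k bases to equal them.
Comparing (forward last k vs required): k=1: G vs G ✓; k=2: AG vs GT ✗; k=3: GAG vs GTT ✗; k=4: GGAG vs GTTA ✗; k=5: AGGAG vs GTTAA ✗; k=6: GAGGAG vs GTTAAT ✗.
Only k = 1 is perfect, so the longest perfect 3' overlap is 1.

Longest perfect overlap: 1 complementary base pair; below the dimer-risk threshold (threshold 3).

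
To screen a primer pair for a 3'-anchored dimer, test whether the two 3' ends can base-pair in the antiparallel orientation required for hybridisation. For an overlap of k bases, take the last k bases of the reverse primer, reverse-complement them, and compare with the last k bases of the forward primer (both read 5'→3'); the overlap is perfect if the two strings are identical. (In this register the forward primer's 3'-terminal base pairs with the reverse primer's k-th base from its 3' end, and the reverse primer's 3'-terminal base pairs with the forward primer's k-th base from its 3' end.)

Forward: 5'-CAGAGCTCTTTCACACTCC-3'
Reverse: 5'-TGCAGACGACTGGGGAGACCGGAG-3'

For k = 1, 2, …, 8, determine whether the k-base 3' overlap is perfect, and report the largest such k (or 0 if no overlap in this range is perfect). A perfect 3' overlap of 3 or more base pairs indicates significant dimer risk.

Last 8 bases (5'→3') — forward …CACACTCC, reverse …GACCGGAG.
Reverse complement of the reverse primer's last 8 bases: CTCCGGTC; its first k bases are the reverse complement of the reverse primer's last k bases, so a perfect k-base overlap needs the forward primer's last k bases to equal them.
Comparing (forward last k vs required): k=1: C vs C ✓; k=2: CC vs CT ✗; k=3: TCC vs CTC ✗; k=4: CTCC vs CTCC ✓; k=5: ACTCC vs CTCCG ✗; k=6: CACTCC vs CTCCGG ✗; k=7: ACACTCC vs CTCCGGT ✗; k=8: CACACTCC vs CTCCGGTC ✗.
Perfect overlaps at k = 1, 4; the largest is 4.

Longest perfect overlap: 4 complementary base pairs; significant dimer risk (threshold 3).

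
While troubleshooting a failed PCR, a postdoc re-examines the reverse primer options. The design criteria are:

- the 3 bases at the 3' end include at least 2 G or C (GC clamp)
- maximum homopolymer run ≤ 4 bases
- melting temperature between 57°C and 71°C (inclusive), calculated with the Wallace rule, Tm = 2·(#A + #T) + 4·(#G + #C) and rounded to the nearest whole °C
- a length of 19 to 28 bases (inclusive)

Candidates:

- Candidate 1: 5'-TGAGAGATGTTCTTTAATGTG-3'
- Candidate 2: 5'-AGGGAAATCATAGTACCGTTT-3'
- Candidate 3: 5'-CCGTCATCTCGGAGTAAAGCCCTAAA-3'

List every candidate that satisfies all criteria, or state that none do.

None of the candidates satisfy all criteria.

Candidate 1 (21 nt, A=5 T=9 G=6 C=1): 3' end GTG has 2 G/C ✓; longest run = 3 ✓; Tm = 2·14 + 4·7 = 56°C, outside 57–71°C ✗; length 21 ✓ — fails.
Candidate 2 (21 nt, A=7 T=6 G=5 C=3): 3' end TTT has 0 G/C, need ≥2 ✗; longest run = 3 ✓; Tm = 2·13 + 4·8 = 58°C ✓; length 21 ✓ — fails.
Candidate 3 (26 nt, A=8 T=5 G=5 C=8): 3' end AAA has 0 G/C, need ≥2 ✗; longest run = 3 ✓; Tm = 2·13 + 4·13 = 78°C, outside 57–71°C ✗; length 26 ✓ — fails.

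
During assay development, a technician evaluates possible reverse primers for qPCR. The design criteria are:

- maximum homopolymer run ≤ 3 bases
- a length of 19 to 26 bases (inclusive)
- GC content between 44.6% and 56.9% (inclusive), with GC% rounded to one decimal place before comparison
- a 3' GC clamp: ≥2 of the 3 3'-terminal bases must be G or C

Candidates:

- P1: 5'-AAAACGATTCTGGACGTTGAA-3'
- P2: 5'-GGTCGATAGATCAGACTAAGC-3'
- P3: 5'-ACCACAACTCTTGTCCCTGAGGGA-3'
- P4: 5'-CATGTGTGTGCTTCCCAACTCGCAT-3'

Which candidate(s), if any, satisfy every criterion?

P1 (21 nt, A=8 T=5 G=5 C=3): longest run = 4, exceeds 3 ✗; length 21 ✓; GC 8/21 = 38.1%, outside 44.6–56.9% ✗; 3' end GAA has 1 G/C, need ≥2 ✗ — fails.
P2 (21 nt, A=7 T=4 G=6 C=4): longest run = 2 ✓; length 21 ✓; GC 10/21 = 47.6% ✓; 3' end AGC has 2 G/C ✓ — passes.
P3 (24 nt, A=6 T=5 G=5 C=8): longest run = 3 ✓; length 24 ✓; GC 13/24 = 54.2% ✓; 3' end GGA has 2 G/C ✓ — passes.
P4 (25 nt, A=4 T=8 G=5 C=8): longest run = 3 ✓; length 25 ✓; GC 13/25 = 52.0% ✓; 3' end CAT has 1 G/C, need ≥2 ✗ — fails.

P2 and P3.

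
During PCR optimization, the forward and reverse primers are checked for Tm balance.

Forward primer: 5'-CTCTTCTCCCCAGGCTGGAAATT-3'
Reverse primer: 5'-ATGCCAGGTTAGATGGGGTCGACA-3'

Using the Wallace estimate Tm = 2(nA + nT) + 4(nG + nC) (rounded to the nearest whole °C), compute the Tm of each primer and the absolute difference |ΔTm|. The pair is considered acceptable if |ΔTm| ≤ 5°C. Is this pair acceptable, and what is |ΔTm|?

|ΔTm| = 4°C; the pair is acceptable.

Forward: A=4 T=7 G=4 C=8 → Tm = 2·11 + 4·12 = 70°C.
Reverse: A=6 T=5 G=9 C=4 → Tm = 2·11 + 4·13 = 74°C.
|ΔTm| = |70 − 74| = 4°C, ≤ 5°C.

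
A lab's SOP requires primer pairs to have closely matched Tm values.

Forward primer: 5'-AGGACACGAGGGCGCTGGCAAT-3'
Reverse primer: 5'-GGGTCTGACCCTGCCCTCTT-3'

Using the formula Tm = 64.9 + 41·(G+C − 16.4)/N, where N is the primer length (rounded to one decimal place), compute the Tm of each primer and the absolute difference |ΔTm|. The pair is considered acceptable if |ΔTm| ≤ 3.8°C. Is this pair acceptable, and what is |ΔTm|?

Forward: G+C = 14, N = 22 → Tm = 64.9 + 41·(14 − 16.4)/22 = 60.4°C.
Reverse: G+C = 13, N = 20 → Tm = 64.9 + 41·(13 − 16.4)/20 = 57.9°C.
|ΔTm| = |60.4 − 57.9| = 2.5°C, ≤ 3.8°C.

|ΔTm| = 2.5°C; the pair is acceptable.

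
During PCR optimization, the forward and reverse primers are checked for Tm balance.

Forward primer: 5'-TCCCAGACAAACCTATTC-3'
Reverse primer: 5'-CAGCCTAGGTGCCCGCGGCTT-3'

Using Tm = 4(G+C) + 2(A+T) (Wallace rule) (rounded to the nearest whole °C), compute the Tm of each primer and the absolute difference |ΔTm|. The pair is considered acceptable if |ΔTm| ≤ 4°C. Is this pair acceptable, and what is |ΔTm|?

Forward: A=6 T=4 G=1 C=7 → Tm = 2·10 + 4·8 = 52°C.
Reverse: A=2 T=4 G=7 C=8 → Tm = 2·6 + 4·15 = 72°C.
|ΔTm| = |52 − 72| = 20°C, > 4°C.

|ΔTm| = 20°C; the pair is not acceptable.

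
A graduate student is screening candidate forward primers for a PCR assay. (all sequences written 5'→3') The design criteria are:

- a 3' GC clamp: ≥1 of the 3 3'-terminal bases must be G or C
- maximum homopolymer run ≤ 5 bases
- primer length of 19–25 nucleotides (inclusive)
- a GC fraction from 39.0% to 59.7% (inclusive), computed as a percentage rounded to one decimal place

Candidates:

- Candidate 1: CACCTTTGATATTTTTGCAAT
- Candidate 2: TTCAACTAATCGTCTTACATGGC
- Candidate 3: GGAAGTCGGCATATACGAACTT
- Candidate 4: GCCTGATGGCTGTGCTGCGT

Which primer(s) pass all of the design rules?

Candidate 1 (21 nt, A=5 T=10 G=2 C=4): 3' end AAT has 0 G/C, need ≥1 ✗; longest run = 5 ✓; length 21 ✓; GC 6/21 = 28.6%, outside 39.0–59.7% ✗ — fails.
Candidate 2 (23 nt, A=6 T=8 G=3 C=6): 3' end GGC has 3 G/C ✓; longest run = 2 ✓; length 23 ✓; GC 9/23 = 39.1% ✓ — passes.
Candidate 3 (22 nt, A=7 T=5 G=6 C=4): 3' end CTT has 1 G/C ✓; longest run = 2 ✓; length 22 ✓; GC 10/22 = 45.5% ✓ — passes.
Candidate 4 (20 nt, A=1 T=6 G=8 C=5): 3' end CGT has 2 G/C ✓; longest run = 2 ✓; length 20 ✓; GC 13/20 = 65.0%, outside 39.0–59.7% ✗ — fails.

Candidate 2 and Candidate 3.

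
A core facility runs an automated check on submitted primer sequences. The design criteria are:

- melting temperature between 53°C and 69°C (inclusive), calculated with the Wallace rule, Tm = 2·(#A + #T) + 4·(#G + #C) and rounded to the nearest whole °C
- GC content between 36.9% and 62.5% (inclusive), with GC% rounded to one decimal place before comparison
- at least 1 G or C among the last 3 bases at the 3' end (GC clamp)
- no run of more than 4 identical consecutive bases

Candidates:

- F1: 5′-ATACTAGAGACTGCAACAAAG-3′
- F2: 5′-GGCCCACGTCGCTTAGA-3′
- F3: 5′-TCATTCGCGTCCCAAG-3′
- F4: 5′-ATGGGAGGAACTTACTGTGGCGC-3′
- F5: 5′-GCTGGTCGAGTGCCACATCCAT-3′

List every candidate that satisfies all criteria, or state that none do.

F1 only.

F1 (21 nt, A=10 T=3 G=4 C=4): Tm = 2·13 + 4·8 = 58°C ✓; GC 8/21 = 38.1% ✓; 3' end AAG has 1 G/C ✓; longest run = 3 ✓ — passes.
F2 (17 nt, A=3 T=3 G=5 C=6): Tm = 2·6 + 4·11 = 56°C ✓; GC 11/17 = 64.7%, outside 36.9–62.5% ✗; 3' end AGA has 1 G/C ✓; longest run = 3 ✓ — fails.
F3 (16 nt, A=3 T=4 G=3 C=6): Tm = 2·7 + 4·9 = 50°C, outside 53–69°C ✗; GC 9/16 = 56.3% ✓; 3' end AAG has 1 G/C ✓; longest run = 3 ✓ — fails.
F4 (23 nt, A=5 T=5 G=9 C=4): Tm = 2·10 + 4·13 = 72°C, outside 53–69°C ✗; GC 13/23 = 56.5% ✓; 3' end CGC has 3 G/C ✓; longest run = 3 ✓ — fails.
F5 (22 nt, A=4 T=5 G=6 C=7): Tm = 2·9 + 4·13 = 70°C, outside 53–69°C ✗; GC 13/22 = 59.1% ✓; 3' end CAT has 1 G/C ✓; longest run = 2 ✓ — fails.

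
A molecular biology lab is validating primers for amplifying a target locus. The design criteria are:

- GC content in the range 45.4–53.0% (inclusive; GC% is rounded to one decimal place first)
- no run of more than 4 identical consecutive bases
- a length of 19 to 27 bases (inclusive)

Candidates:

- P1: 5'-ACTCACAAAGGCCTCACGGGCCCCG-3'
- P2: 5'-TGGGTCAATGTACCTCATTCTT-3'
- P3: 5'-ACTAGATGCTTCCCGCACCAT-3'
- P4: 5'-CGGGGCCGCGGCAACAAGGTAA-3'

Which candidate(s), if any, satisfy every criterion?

P1 (25 nt, A=6 T=2 G=6 C=11): GC 17/25 = 68.0%, outside 45.4–53.0% ✗; longest run = 4 ✓; length 25 ✓ — fails.
P2 (22 nt, A=4 T=9 G=4 C=5): GC 9/22 = 40.9%, outside 45.4–53.0% ✗; longest run = 3 ✓; length 22 ✓ — fails.
P3 (21 nt, A=5 T=5 G=3 C=8): GC 11/21 = 52.4% ✓; longest run = 3 ✓; length 21 ✓ — passes.
P4 (22 nt, A=6 T=1 G=9 C=6): GC 15/22 = 68.2%, outside 45.4–53.0% ✗; longest run = 4 ✓; length 22 ✓ — fails.

P3 only.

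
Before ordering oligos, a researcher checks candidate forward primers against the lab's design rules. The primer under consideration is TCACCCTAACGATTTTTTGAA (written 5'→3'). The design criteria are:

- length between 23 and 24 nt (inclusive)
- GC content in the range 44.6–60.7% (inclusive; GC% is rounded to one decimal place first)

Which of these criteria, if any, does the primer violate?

Fails: length, GC content.

Base counts: A=6, T=8, G=2, C=5 (length 21).
length: length 21, outside 23–24 ✗
GC content: GC 7/21 = 33.3%, outside 44.6–60.7% ✗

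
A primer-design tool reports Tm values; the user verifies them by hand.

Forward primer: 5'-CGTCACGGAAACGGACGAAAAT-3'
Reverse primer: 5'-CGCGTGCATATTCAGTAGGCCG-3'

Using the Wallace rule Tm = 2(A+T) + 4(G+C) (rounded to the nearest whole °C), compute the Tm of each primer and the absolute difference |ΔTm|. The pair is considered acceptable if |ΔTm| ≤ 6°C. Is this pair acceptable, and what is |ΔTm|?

Forward: A=9 T=2 G=6 C=5 → Tm = 2·11 + 4·11 = 66°C.
Reverse: A=4 T=5 G=7 C=6 → Tm = 2·9 + 4·13 = 70°C.
|ΔTm| = |66 − 70| = 4°C, ≤ 6°C.

|ΔTm| = 4°C; the pair is acceptable.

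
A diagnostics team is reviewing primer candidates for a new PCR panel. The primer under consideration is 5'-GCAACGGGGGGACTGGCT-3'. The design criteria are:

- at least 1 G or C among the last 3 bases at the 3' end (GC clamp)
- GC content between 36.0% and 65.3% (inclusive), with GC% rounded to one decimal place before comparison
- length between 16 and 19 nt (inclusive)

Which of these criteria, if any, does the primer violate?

Base counts: A=3, T=2, G=9, C=4 (length 18).
GC clamp: 3' end GCT has 2 G/C ✓
GC content: GC 13/18 = 72.2%, outside 36.0–65.3% ✗
length: length 18 ✓

Fails: GC content.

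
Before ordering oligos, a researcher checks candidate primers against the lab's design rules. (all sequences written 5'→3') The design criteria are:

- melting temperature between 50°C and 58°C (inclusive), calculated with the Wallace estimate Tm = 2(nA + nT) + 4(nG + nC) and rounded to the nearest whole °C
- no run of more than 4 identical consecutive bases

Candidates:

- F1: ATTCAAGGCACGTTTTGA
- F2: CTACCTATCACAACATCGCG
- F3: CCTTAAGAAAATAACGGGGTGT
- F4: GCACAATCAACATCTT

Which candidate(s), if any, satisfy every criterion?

F1 (18 nt, A=5 T=6 G=4 C=3): Tm = 2·11 + 4·7 = 50°C ✓; longest run = 4 ✓ — passes.
F2 (20 nt, A=6 T=4 G=2 C=8): Tm = 2·10 + 4·10 = 60°C, outside 50–58°C ✗; longest run = 2 ✓ — fails.
F3 (22 nt, A=8 T=5 G=6 C=3): Tm = 2·13 + 4·9 = 62°C, outside 50–58°C ✗; longest run = 4 ✓ — fails.
F4 (16 nt, A=6 T=4 G=1 C=5): Tm = 2·10 + 4·6 = 44°C, outside 50–58°C ✗; longest run = 2 ✓ — fails.

F1 only.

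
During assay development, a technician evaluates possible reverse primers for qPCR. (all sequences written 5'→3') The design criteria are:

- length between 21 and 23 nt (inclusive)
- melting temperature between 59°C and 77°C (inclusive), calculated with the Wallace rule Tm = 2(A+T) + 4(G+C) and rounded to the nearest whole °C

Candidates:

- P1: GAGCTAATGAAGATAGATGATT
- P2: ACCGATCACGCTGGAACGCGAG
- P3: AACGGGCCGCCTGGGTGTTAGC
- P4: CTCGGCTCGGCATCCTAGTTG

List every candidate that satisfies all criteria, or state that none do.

P1 (22 nt, A=9 T=6 G=6 C=1): length 22 ✓; Tm = 2·15 + 4·7 = 58°C, outside 59–77°C ✗ — fails.
P2 (22 nt, A=6 T=2 G=7 C=7): length 22 ✓; Tm = 2·8 + 4·14 = 72°C ✓ — passes.
P3 (22 nt, A=3 T=4 G=9 C=6): length 22 ✓; Tm = 2·7 + 4·15 = 74°C ✓ — passes.
P4 (21 nt, A=2 T=6 G=6 C=7): length 21 ✓; Tm = 2·8 + 4·13 = 68°C ✓ — passes.

P2, P3 and P4.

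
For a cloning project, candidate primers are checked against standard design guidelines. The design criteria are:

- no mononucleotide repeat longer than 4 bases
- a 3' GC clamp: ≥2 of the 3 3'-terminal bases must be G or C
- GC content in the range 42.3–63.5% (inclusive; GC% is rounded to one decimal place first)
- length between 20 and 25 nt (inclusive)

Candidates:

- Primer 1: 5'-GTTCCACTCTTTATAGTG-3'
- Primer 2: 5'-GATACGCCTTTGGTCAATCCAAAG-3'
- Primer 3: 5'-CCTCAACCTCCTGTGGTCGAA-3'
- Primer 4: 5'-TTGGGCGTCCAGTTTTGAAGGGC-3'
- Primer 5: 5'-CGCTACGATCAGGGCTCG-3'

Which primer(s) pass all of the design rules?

Primer 1 (18 nt, A=3 T=8 G=3 C=4): longest run = 3 ✓; 3' end GTG has 2 G/C ✓; GC 7/18 = 38.9%, outside 42.3–63.5% ✗; length 18, outside 20–25 ✗ — fails.
Primer 2 (24 nt, A=7 T=6 G=5 C=6): longest run = 3 ✓; 3' end AAG has 1 G/C, need ≥2 ✗; GC 11/24 = 45.8% ✓; length 24 ✓ — fails.
Primer 3 (21 nt, A=4 T=5 G=4 C=8): longest run = 2 ✓; 3' end GAA has 1 G/C, need ≥2 ✗; GC 12/21 = 57.1% ✓; length 21 ✓ — fails.
Primer 4 (23 nt, A=3 T=7 G=9 C=4): longest run = 4 ✓; 3' end GGC has 3 G/C ✓; GC 13/23 = 56.5% ✓; length 23 ✓ — passes.
Primer 5 (18 nt, A=3 T=3 G=6 C=6): longest run = 3 ✓; 3' end TCG has 2 G/C ✓; GC 12/18 = 66.7%, outside 42.3–63.5% ✗; length 18, outside 20–25 ✗ — fails.

Primer 4 only.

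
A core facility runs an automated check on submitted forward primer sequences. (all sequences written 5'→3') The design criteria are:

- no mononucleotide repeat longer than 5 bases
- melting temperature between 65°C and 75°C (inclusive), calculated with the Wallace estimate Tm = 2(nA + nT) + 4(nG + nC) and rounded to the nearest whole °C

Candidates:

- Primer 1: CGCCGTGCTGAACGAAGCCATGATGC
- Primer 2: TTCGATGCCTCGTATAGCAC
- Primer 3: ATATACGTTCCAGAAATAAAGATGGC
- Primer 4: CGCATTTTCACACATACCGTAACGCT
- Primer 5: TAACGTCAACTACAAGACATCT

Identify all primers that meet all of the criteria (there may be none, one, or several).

Primer 1 (26 nt, A=6 T=4 G=8 C=8): longest run = 2 ✓; Tm = 2·10 + 4·16 = 84°C, outside 65–75°C ✗ — fails.
Primer 2 (20 nt, A=4 T=6 G=4 C=6): longest run = 2 ✓; Tm = 2·10 + 4·10 = 60°C, outside 65–75°C ✗ — fails.
Primer 3 (26 nt, A=11 T=6 G=5 C=4): longest run = 3 ✓; Tm = 2·17 + 4·9 = 70°C ✓ — passes.
Primer 4 (26 nt, A=7 T=7 G=3 C=9): longest run = 4 ✓; Tm = 2·14 + 4·12 = 76°C, outside 65–75°C ✗ — fails.
Primer 5 (22 nt, A=9 T=5 G=2 C=6): longest run = 2 ✓; Tm = 2·14 + 4·8 = 60°C, outside 65–75°C ✗ — fails.

Primer 3 only.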